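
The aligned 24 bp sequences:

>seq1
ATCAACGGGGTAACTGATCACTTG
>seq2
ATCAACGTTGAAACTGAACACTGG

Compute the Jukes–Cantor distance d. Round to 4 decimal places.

The sequences differ at 5 of 24 sites (8, 9, 11, 18, 23), so p = 5/24 ≈ 0.208333.
d = −(3/4) ln(1 − 4p/3) = −0.75 ln(1 − 0.277777) = −0.75 ln(0.722223)
  = −0.75 × (-0.325421) = 0.244066 substitutions/site.

0.2441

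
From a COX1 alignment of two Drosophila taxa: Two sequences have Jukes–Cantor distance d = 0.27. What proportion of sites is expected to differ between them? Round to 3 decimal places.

0.227

p = (3/4)(1 − e^(−4d/3)) = 0.75 × (1 − e^(-0.36)) = 0.75 × (1 − 0.697676) = 0.226743.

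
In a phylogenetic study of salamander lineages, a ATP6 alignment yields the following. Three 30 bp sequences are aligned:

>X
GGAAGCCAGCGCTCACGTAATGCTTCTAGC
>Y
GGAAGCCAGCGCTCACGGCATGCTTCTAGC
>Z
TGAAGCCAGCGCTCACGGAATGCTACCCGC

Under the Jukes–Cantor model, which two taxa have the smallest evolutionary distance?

X and Y

X–Y: 2/30 differ, p = 0.067, d = 0.070.
X–Z: 5/30 differ, p = 0.167, d = 0.188.
Y–Z: 5/30 differ, p = 0.167, d = 0.188.
The smallest distance is between X and Y.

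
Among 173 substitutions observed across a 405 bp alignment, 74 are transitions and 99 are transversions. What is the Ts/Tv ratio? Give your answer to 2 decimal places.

R = 74/99 = 0.747474… ≈ 0.75 (to 2 d.p.).

0.75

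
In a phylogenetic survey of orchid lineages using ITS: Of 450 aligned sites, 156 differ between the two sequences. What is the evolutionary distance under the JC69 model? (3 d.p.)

0.465

p = 156/450 ≈ 0.346667.
d = −(3/4) ln(1 − 4p/3) = −0.75 ln(1 − 0.462223) = −0.75 ln(0.537777)
  = −0.75 × (-0.620311) = 0.465233 substitutions/site.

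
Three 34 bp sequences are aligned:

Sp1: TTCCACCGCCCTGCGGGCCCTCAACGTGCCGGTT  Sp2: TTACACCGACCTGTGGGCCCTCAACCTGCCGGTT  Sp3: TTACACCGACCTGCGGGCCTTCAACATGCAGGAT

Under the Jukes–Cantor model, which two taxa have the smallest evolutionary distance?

Sp1 and Sp2

Sp1–Sp2: 4/34 differ, p = 0.118, d = 0.128.
Sp1–Sp3: 6/34 differ, p = 0.176, d = 0.201.
Sp2–Sp3: 5/34 differ, p = 0.147, d = 0.164.
The smallest distance is between Sp1 and Sp2.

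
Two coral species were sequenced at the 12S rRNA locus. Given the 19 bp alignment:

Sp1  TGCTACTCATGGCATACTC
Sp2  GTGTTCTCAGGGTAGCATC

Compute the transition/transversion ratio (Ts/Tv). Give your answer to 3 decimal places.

Transitions are A↔G and C↔T; transversions are all other mismatches.
Transitions: 1. Transversions: 8.
R = 1/8 = 0.125.

0.125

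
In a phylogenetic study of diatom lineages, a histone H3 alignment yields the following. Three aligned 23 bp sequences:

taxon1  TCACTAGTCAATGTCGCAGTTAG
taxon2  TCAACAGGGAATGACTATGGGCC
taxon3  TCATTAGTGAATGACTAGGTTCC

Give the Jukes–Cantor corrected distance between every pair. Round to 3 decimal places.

taxon1–taxon2: 12/23 sites differ → p ≈ 0.521739, d = −0.75 ln(1 − 0.695652) = 0.892188 ≈ 0.892.
taxon1–taxon3: 8/23 sites differ → p ≈ 0.347826, d = −0.75 ln(1 − 0.463768) = 0.467391 ≈ 0.467.
taxon2–taxon3: 6/23 sites differ → p ≈ 0.26087, d = −0.75 ln(1 − 0.347827) = 0.320584 ≈ 0.321.

d(taxon1,taxon2) = 0.892, d(taxon1,taxon3) = 0.467, d(taxon2,taxon3) = 0.321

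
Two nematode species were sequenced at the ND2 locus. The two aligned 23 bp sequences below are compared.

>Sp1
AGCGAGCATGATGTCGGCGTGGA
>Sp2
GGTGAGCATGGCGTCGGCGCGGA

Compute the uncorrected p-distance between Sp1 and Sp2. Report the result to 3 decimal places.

0.217

The sequences differ at 5 of 23 positions (sites 1, 3, 11, 12, 20).
p = 5/23 = 0.217391… ≈ 0.217 (to 3 d.p.).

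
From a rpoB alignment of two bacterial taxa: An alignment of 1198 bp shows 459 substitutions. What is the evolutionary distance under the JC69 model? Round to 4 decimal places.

0.5363

p = 459/1198 ≈ 0.383139.
d = −(3/4) ln(1 − 4p/3) = −0.75 ln(1 − 0.510852) = −0.75 ln(0.489148)
  = −0.75 × (-0.715090) = 0.536318 substitutions/site.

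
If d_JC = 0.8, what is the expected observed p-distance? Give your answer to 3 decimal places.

0.492

p = (3/4)(1 − e^(−4d/3)) = 0.75 × (1 − e^(-1.066667)) = 0.75 × (1 − 0.344154) = 0.491885.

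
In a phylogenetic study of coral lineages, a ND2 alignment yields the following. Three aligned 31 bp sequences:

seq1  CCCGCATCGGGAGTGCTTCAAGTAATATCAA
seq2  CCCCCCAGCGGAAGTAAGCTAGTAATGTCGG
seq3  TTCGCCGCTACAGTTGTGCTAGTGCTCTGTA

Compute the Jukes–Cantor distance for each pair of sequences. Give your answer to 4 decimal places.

seq1–seq2: 15/31 sites differ → p ≈ 0.483871, d = −0.75 ln(1 − 0.645161) = 0.777068 ≈ 0.7771.
seq1–seq3: 16/31 sites differ → p ≈ 0.516129, d = −0.75 ln(1 − 0.688172) = 0.873978 ≈ 0.8740.
seq2–seq3: 18/31 sites differ → p ≈ 0.580645, d = −0.75 ln(1 − 0.774193) = 1.116056 ≈ 1.1161.

d(seq1,seq2) = 0.7771, d(seq1,seq3) = 0.8740, d(seq2,seq3) = 1.1161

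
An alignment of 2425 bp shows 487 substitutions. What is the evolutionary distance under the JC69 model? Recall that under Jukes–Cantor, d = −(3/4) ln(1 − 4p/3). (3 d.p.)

0.234

p = 487/2425 ≈ 0.200825.
d = −(3/4) ln(1 − 4p/3) = −0.75 ln(1 − 0.267767) = −0.75 ln(0.732233)
  = −0.75 × (-0.311657) = 0.233743 substitutions/site.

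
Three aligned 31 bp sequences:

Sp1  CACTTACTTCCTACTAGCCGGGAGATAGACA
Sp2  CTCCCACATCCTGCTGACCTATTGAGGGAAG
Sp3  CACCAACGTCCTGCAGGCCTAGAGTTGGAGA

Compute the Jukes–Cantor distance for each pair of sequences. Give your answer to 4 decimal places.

Sp1–Sp2: 15/31 sites differ → p ≈ 0.483871, d = −0.75 ln(1 − 0.645161) = 0.777068 ≈ 0.7771.
Sp1–Sp3: 11/31 sites differ → p ≈ 0.354839, d = −0.75 ln(1 − 0.473119) = 0.480585 ≈ 0.4806.
Sp2–Sp3: 11/31 sites differ → p ≈ 0.354839, d = −0.75 ln(1 − 0.473119) = 0.480585 ≈ 0.4806.

d(Sp1,Sp2) = 0.7771, d(Sp1,Sp3) = 0.4806, d(Sp2,Sp3) = 0.4806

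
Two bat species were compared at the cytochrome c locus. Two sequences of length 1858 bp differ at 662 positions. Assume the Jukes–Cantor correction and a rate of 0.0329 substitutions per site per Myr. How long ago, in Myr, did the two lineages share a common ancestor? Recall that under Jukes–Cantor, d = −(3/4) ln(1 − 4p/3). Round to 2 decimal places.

7.35

p = 662/1858 ≈ 0.356297.
d = −(3/4) ln(1 − 4p/3) = −0.75 ln(1 − 0.475063) = −0.75 ln(0.524937)
  = −0.75 × (-0.644477) = 0.483358 substitutions/site.
Under a molecular clock d = 2μt, so t = d/(2μ) = 0.483358 / (2 × 0.0329) = 7.35 Myr.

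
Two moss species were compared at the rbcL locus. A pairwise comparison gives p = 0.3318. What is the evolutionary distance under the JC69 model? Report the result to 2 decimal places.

d = −(3/4) ln(1 − 4p/3) = −0.75 ln(1 − 0.4424) = −0.75 ln(0.5576)
  = −0.75 × (-0.584113) = 0.438085 substitutions/site.

0.44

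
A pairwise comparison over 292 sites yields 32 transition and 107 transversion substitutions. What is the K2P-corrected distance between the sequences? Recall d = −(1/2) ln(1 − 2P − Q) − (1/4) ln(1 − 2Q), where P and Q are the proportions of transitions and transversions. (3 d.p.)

0.770

P = 32/292 ≈ 0.109589 and Q = 107/292 ≈ 0.366438.
Under the Kimura two-parameter model, d = −½ ln(1 − 2P − Q) − ¼ ln(1 − 2Q).
1 − 2P − Q = 0.414384, giving −½ ln(0.414384) = 0.440481.
1 − 2Q = 0.267124, giving −¼ ln(0.267124) = 0.330011.
d = 0.440481 + 0.330011 = 0.770492.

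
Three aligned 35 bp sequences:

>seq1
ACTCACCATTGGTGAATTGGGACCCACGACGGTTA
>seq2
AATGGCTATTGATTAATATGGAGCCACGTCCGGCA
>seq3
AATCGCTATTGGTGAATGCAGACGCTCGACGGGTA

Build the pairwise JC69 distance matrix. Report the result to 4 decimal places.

seq1–seq2: 13/35 sites differ → p ≈ 0.371429, d = −0.75 ln(1 − 0.495239) = 0.512753 ≈ 0.5128.
seq1–seq3: 9/35 sites differ → p ≈ 0.257143, d = −0.75 ln(1 − 0.342857) = 0.314890 ≈ 0.3149.
seq2–seq3: 12/35 sites differ → p ≈ 0.342857, d = −0.75 ln(1 − 0.457143) = 0.458182 ≈ 0.4582.

d(seq1,seq2) = 0.5128, d(seq1,seq3) = 0.3149, d(seq2,seq3) = 0.4582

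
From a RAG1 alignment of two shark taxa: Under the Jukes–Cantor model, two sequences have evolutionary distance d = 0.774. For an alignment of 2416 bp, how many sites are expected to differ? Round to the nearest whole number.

1166

Invert JC69: p = (3/4)(1 − e^(−4d/3)) = 0.75 × (1 − e^(-1.032)) = 0.75 × (1 − 0.356294) = 0.482780.
Expected differing sites = pL ≈ 0.482780 × 2416 = 1166.39648 ≈ 1166.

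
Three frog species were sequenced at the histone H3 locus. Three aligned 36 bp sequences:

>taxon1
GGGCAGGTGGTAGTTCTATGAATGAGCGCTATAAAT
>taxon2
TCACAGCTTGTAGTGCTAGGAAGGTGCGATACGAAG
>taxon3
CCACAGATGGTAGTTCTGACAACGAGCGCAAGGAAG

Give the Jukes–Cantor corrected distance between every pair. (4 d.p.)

taxon1–taxon2: 13/36 sites differ → p ≈ 0.361111, d = −0.75 ln(1 − 0.481481) = 0.492584 ≈ 0.4926.
taxon1–taxon3: 12/36 sites differ → p ≈ 0.333333, d = −0.75 ln(1 − 0.444444) = 0.440839 ≈ 0.4408.
taxon2–taxon3: 12/36 sites differ → p ≈ 0.333333, d = −0.75 ln(1 − 0.444444) = 0.440839 ≈ 0.4408.

d(taxon1,taxon2) = 0.4926, d(taxon1,taxon3) = 0.4408, d(taxon2,taxon3) = 0.4408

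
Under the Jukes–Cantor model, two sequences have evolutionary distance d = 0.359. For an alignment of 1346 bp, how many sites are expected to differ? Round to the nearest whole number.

Invert JC69: p = (3/4)(1 − e^(−4d/3)) = 0.75 × (1 − e^(-0.478667)) = 0.75 × (1 − 0.619609) = 0.285293.
Expected differing sites = pL ≈ 0.285293 × 1346 = 384.004378 ≈ 384.

384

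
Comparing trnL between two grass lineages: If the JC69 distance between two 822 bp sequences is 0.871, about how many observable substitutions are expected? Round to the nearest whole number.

423

Invert JC69: p = (3/4)(1 − e^(−4d/3)) = 0.75 × (1 − e^(-1.161333)) = 0.75 × (1 − 0.313069) = 0.515198.
Expected differing sites = pL ≈ 0.515198 × 822 = 423.492756 ≈ 423.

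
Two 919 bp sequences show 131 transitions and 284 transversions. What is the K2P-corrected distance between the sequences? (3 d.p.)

0.691

P = 131/919 ≈ 0.142546 and Q = 284/919 ≈ 0.309032.
Under the Kimura two-parameter model, d = −½ ln(1 − 2P − Q) − ¼ ln(1 − 2Q).
1 − 2P − Q = 0.405876, giving −½ ln(0.405876) = 0.450854.
1 − 2Q = 0.381936, giving −¼ ln(0.381936) = 0.240626.
d = 0.450854 + 0.240626 = 0.691480.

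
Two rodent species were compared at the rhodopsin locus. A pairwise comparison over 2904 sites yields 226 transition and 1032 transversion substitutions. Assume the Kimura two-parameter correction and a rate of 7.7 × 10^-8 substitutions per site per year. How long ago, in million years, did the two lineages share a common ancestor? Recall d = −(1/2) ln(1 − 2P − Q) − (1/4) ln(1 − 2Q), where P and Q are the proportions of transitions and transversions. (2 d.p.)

P = 226/2904 ≈ 0.077824 and Q = 1032/2904 ≈ 0.355372.
Under the Kimura two-parameter model, d = −½ ln(1 − 2P − Q) − ¼ ln(1 − 2Q).
1 − 2P − Q = 0.48898, giving −½ ln(0.48898) = 0.357717.
1 − 2Q = 0.289256, giving −¼ ln(0.289256) = 0.310111.
d = 0.357717 + 0.310111 = 0.667828.
Under a molecular clock d = 2μt, so t = d/(2μ) = 0.667828 / (2 × 7.7 × 10^-8) = 4.34 million years.

4.34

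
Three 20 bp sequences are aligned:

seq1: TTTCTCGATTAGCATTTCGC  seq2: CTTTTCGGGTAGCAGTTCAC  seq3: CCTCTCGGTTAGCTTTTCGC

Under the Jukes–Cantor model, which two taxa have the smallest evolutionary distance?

seq1 and seq3

seq1–seq2: 6/20 differ, p = 0.300, d = 0.383.
seq1–seq3: 4/20 differ, p = 0.200, d = 0.233.
seq2–seq3: 6/20 differ, p = 0.300, d = 0.383.
The smallest distance is between seq1 and seq3.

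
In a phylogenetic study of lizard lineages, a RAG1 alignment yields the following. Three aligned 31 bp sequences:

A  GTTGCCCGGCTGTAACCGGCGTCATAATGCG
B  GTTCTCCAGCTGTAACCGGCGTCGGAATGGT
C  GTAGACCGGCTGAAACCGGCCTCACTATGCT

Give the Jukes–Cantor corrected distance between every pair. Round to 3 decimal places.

d(A,B) = 0.269, d(A,C) = 0.269, d(B,C) = 0.422

A–B: 7/31 sites differ → p ≈ 0.225806, d = −0.75 ln(1 − 0.301075) = 0.268659 ≈ 0.269.
A–C: 7/31 sites differ → p ≈ 0.225806, d = −0.75 ln(1 − 0.301075) = 0.268659 ≈ 0.269.
B–C: 10/31 sites differ → p ≈ 0.322581, d = −0.75 ln(1 − 0.430108) = 0.421731 ≈ 0.422.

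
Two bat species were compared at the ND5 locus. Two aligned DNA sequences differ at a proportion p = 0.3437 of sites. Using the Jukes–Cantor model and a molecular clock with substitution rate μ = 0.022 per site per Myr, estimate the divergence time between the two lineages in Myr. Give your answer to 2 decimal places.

d = −(3/4) ln(1 − 4p/3) = −0.75 ln(1 − 0.458267) = −0.75 ln(0.541733)
  = −0.75 × (-0.612982) = 0.459737 substitutions/site.
Under a molecular clock d = 2μt, so t = d/(2μ) = 0.459737 / (2 × 0.022) = 10.45 Myr.

10.45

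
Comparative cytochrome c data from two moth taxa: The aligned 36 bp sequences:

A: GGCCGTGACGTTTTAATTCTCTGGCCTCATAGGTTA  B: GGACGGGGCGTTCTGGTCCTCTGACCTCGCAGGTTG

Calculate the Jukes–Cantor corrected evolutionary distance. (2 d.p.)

0.39

The sequences differ at 11 of 36 sites, so p = 11/36 ≈ 0.305556.
d = −(3/4) ln(1 − 4p/3) = −0.75 ln(1 − 0.407408) = −0.75 ln(0.592592)
  = −0.75 × (-0.523249) = 0.392437 substitutions/site.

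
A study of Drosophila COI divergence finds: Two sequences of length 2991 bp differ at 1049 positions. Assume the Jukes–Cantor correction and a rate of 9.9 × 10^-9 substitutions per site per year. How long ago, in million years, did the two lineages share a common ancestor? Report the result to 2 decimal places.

23.88

p = 1049/2991 ≈ 0.350719.
d = −(3/4) ln(1 − 4p/3) = −0.75 ln(1 − 0.467625) = −0.75 ln(0.532375)
  = −0.75 × (-0.630407) = 0.472805 substitutions/site.
Under a molecular clock d = 2μt, so t = d/(2μ) = 0.472805 / (2 × 9.9 × 10^-9) = 23.88 million years.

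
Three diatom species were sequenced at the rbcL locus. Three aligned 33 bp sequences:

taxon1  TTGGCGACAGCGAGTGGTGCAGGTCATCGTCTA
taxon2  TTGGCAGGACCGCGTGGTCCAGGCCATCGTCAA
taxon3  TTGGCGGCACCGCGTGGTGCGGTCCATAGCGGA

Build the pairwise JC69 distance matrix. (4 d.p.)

d(taxon1,taxon2) = 0.2928, d(taxon1,taxon3) = 0.3882, d(taxon2,taxon3) = 0.3390

taxon1–taxon2: 8/33 sites differ → p ≈ 0.242424, d = −0.75 ln(1 − 0.323232) = 0.292820 ≈ 0.2928.
taxon1–taxon3: 10/33 sites differ → p ≈ 0.30303, d = −0.75 ln(1 − 0.40404) = 0.388186 ≈ 0.3882.
taxon2–taxon3: 9/33 sites differ → p ≈ 0.272727, d = −0.75 ln(1 − 0.363636) = 0.338988 ≈ 0.3390.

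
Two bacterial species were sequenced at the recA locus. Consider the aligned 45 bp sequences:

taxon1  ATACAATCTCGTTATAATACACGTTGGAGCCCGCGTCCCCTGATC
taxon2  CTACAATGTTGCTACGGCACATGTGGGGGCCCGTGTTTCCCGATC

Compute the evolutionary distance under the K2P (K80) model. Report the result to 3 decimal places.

Of 45 sites, 12 differences are transitions and 3 are transversions, so P = 12/45 ≈ 0.266667 and Q = 3/45 ≈ 0.066667.
Under the Kimura two-parameter model, d = −½ ln(1 − 2P − Q) − ¼ ln(1 − 2Q).
1 − 2P − Q = 0.399999, giving −½ ln(0.399999) = 0.458147.
1 − 2Q = 0.866666, giving −¼ ln(0.866666) = 0.035775.
d = 0.458147 + 0.035775 = 0.493922.

0.494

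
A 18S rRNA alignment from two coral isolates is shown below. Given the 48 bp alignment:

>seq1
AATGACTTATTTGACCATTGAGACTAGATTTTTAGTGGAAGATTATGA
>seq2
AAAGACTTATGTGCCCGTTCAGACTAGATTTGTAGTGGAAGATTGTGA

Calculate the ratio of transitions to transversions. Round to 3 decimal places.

0.400

Transitions are A↔G and C↔T; transversions are all other mismatches.
Transitions: 2. Transversions: 5.
R = 2/5 = 0.400.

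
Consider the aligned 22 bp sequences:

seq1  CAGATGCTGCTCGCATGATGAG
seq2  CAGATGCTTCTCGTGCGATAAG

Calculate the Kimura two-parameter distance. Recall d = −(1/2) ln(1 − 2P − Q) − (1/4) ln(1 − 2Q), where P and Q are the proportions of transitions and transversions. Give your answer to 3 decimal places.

0.287

Of 22 sites, 4 differences are transitions and 1 are transversions, so P = 4/22 ≈ 0.181818 and Q = 1/22 ≈ 0.045455.
Under the Kimura two-parameter model, d = −½ ln(1 − 2P − Q) − ¼ ln(1 − 2Q).
1 − 2P − Q = 0.590909, giving −½ ln(0.590909) = 0.263047.
1 − 2Q = 0.90909, giving −¼ ln(0.90909) = 0.023828.
d = 0.263047 + 0.023828 = 0.286875.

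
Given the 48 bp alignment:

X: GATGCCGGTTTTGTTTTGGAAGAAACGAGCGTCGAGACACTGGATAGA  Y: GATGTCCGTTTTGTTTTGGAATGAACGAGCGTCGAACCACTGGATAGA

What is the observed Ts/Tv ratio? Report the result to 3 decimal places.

Transitions are A↔G and C↔T; transversions are all other mismatches.
Transitions: 3. Transversions: 3.
R = 3/3 = 1.000.

1.000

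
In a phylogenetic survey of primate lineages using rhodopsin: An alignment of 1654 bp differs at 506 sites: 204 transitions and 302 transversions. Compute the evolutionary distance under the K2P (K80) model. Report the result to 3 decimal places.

P = 204/1654 ≈ 0.123337 and Q = 302/1654 ≈ 0.182588.
Under the Kimura two-parameter model, d = −½ ln(1 − 2P − Q) − ¼ ln(1 − 2Q).
1 − 2P − Q = 0.570738, giving −½ ln(0.570738) = 0.280413.
1 − 2Q = 0.634824, giving −¼ ln(0.634824) = 0.113602.
d = 0.280413 + 0.113602 = 0.394015.

0.394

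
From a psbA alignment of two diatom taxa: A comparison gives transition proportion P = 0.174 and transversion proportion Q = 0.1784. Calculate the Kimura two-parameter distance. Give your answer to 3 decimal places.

Under the Kimura two-parameter model, d = −½ ln(1 − 2P − Q) − ¼ ln(1 − 2Q).
1 − 2P − Q = 0.4736, giving −½ ln(0.4736) = 0.373696.
1 − 2Q = 0.6432, giving −¼ ln(0.6432) = 0.110325.
d = 0.373696 + 0.110325 = 0.484021.

0.484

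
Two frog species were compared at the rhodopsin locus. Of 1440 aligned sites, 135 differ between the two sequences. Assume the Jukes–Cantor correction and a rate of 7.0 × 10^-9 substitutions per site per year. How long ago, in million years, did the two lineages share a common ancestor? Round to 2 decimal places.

p = 135/1440 = 0.09375.
d = −(3/4) ln(1 − 4p/3) = −0.75 ln(1 − 0.125) = −0.75 ln(0.875)
  = −0.75 × (-0.133531) = 0.100148 substitutions/site.
Under a molecular clock d = 2μt, so t = d/(2μ) = 0.100148 / (2 × 7.0 × 10^-9) = 7.15 million years.

7.15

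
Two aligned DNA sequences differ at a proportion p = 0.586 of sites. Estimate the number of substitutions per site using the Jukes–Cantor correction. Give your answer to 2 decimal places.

1.14

d = −(3/4) ln(1 − 4p/3) = −0.75 ln(1 − 0.781333) = −0.75 ln(0.218667)
  = −0.75 × (-1.520205) = 1.140154 substitutions/site.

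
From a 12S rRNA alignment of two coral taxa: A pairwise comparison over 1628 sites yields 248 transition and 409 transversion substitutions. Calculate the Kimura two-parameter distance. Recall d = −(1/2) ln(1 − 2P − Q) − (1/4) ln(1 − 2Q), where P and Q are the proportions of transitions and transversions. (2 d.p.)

0.58

P = 248/1628 ≈ 0.152334 and Q = 409/1628 ≈ 0.251229.
Under the Kimura two-parameter model, d = −½ ln(1 − 2P − Q) − ¼ ln(1 − 2Q).
1 − 2P − Q = 0.444103, giving −½ ln(0.444103) = 0.405849.
1 − 2Q = 0.497542, giving −¼ ln(0.497542) = 0.174519.
d = 0.405849 + 0.174519 = 0.580368.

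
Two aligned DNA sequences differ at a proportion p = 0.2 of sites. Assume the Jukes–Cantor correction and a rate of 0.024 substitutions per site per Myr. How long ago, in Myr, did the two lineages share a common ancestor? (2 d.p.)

4.85

d = −(3/4) ln(1 − 4p/3) = −0.75 ln(1 − 0.266667) = −0.75 ln(0.733333)
  = −0.75 × (-0.310155) = 0.232616 substitutions/site.
Under a molecular clock d = 2μt, so t = d/(2μ) = 0.232616 / (2 × 0.024) = 4.85 Myr.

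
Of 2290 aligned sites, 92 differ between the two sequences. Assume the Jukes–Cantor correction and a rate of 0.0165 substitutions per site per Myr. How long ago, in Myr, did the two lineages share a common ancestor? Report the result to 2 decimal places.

p = 92/2290 ≈ 0.040175.
d = −(3/4) ln(1 − 4p/3) = −0.75 ln(1 − 0.053567) = −0.75 ln(0.946433)
  = −0.75 × (-0.055055) = 0.041291 substitutions/site.
Under a molecular clock d = 2μt, so t = d/(2μ) = 0.041291 / (2 × 0.0165) = 1.25 Myr.

1.25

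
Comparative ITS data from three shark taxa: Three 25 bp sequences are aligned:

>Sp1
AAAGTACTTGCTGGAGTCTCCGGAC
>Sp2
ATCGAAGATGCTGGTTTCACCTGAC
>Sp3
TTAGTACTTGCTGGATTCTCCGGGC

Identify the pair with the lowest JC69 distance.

Sp1 and Sp3

Sp1–Sp2: 9/25 differ, p = 0.360, d = 0.490.
Sp1–Sp3: 4/25 differ, p = 0.160, d = 0.180.
Sp2–Sp3: 9/25 differ, p = 0.360, d = 0.490.
The smallest distance is between Sp1 and Sp3.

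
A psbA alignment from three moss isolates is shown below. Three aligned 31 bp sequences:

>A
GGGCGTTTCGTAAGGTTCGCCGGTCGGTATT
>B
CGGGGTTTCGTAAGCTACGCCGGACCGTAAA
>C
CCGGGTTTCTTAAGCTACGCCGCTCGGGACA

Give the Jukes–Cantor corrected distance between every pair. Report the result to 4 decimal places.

A–B: 8/31 sites differ → p ≈ 0.258065, d = −0.75 ln(1 − 0.344087) = 0.316295 ≈ 0.3163.
A–C: 10/31 sites differ → p ≈ 0.322581, d = −0.75 ln(1 − 0.430108) = 0.421731 ≈ 0.4217.
B–C: 7/31 sites differ → p ≈ 0.225806, d = −0.75 ln(1 − 0.301075) = 0.268659 ≈ 0.2687.

d(A,B) = 0.3163, d(A,C) = 0.4217, d(B,C) = 0.2687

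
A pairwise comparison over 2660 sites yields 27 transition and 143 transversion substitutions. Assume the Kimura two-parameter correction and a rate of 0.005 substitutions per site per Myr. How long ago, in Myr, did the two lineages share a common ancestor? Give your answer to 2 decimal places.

6.69

P = 27/2660 ≈ 0.01015 and Q = 143/2660 ≈ 0.053759.
Under the Kimura two-parameter model, d = −½ ln(1 − 2P − Q) − ¼ ln(1 − 2Q).
1 − 2P − Q = 0.925941, giving −½ ln(0.925941) = 0.038472.
1 − 2Q = 0.892482, giving −¼ ln(0.892482) = 0.028437.
d = 0.038472 + 0.028437 = 0.066909.
Under a molecular clock d = 2μt, so t = d/(2μ) = 0.066909 / (2 × 0.005) = 6.69 Myr.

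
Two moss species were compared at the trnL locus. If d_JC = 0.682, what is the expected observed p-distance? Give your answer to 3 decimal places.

0.448

p = (3/4)(1 − e^(−4d/3)) = 0.75 × (1 − e^(-0.909333)) = 0.75 × (1 − 0.402793) = 0.447905.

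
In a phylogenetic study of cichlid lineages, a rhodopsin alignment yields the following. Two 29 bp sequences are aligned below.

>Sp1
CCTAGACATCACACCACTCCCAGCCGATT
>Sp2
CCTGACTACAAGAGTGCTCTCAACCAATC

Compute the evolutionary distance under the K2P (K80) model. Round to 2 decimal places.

Of 29 sites, 10 differences are transitions and 4 are transversions, so P = 10/29 ≈ 0.344828 and Q = 4/29 ≈ 0.137931.
Under the Kimura two-parameter model, d = −½ ln(1 − 2P − Q) − ¼ ln(1 − 2Q).
1 − 2P − Q = 0.172413, giving −½ ln(0.172413) = 0.878931.
1 − 2Q = 0.724138, giving −¼ ln(0.724138) = 0.080693.
d = 0.878931 + 0.080693 = 0.959624.

0.96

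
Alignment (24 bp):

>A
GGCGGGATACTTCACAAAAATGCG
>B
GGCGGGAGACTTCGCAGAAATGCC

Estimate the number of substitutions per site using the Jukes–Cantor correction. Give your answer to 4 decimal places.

The sequences differ at 4 of 24 sites (8, 14, 17, 24), so p = 4/24 ≈ 0.166667.
d = −(3/4) ln(1 − 4p/3) = −0.75 ln(1 − 0.222223) = −0.75 ln(0.777777)
  = −0.75 × (-0.251315) = 0.188486 substitutions/site.

0.1885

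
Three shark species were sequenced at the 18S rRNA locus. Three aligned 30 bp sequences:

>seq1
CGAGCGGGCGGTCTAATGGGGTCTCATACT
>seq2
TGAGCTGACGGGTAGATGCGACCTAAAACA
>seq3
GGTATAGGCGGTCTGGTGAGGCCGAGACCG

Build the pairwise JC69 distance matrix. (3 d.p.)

seq1–seq2: 13/30 sites differ → p ≈ 0.433333, d = −0.75 ln(1 − 0.577777) = 0.646666 ≈ 0.647.
seq1–seq3: 15/30 sites differ → p = 0.5, d = −0.75 ln(1 − 0.666667) = 0.823960 ≈ 0.824.
seq2–seq3: 16/30 sites differ → p ≈ 0.533333, d = −0.75 ln(1 − 0.711111) = 0.931285 ≈ 0.931.

d(seq1,seq2) = 0.647, d(seq1,seq3) = 0.824, d(seq2,seq3) = 0.931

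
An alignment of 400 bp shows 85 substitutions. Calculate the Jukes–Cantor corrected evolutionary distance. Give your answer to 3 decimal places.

0.250

p = 85/400 = 0.2125.
d = −(3/4) ln(1 − 4p/3) = −0.75 ln(1 − 0.283333) = −0.75 ln(0.716667)
  = −0.75 × (-0.333144) = 0.249858 substitutions/site.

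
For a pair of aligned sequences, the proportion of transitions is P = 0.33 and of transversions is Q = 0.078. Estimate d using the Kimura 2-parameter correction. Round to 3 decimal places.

Under the Kimura two-parameter model, d = −½ ln(1 − 2P − Q) − ¼ ln(1 − 2Q).
1 − 2P − Q = 0.262, giving −½ ln(0.262) = 0.669705.
1 − 2Q = 0.844, giving −¼ ln(0.844) = 0.042401.
d = 0.669705 + 0.042401 = 0.712106.

0.712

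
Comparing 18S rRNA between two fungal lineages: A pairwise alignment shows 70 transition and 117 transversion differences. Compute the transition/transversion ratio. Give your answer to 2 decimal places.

R = 70/117 = 0.598290… ≈ 0.60 (to 2 d.p.).

0.60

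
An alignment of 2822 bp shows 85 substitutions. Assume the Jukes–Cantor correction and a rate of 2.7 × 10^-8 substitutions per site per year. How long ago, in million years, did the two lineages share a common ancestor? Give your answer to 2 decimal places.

p = 85/2822 ≈ 0.03012.
d = −(3/4) ln(1 − 4p/3) = −0.75 ln(1 − 0.04016) = −0.75 ln(0.95984)
  = −0.75 × (-0.040989) = 0.030742 substitutions/site.
Under a molecular clock d = 2μt, so t = d/(2μ) = 0.030742 / (2 × 2.7 × 10^-8) = 0.57 million years.

0.57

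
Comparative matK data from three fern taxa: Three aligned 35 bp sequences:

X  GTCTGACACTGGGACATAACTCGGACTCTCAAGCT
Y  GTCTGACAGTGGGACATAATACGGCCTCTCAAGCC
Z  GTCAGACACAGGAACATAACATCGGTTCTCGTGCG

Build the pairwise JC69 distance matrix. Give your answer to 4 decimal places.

d(X,Y) = 0.1585, d(X,Z) = 0.4073, d(Y,Z) = 0.4582

X–Y: 5/35 sites differ → p ≈ 0.142857, d = −0.75 ln(1 − 0.190476) = 0.158482 ≈ 0.1585.
X–Z: 11/35 sites differ → p ≈ 0.314286, d = −0.75 ln(1 − 0.419048) = 0.407315 ≈ 0.4073.
Y–Z: 12/35 sites differ → p ≈ 0.342857, d = −0.75 ln(1 − 0.457143) = 0.458182 ≈ 0.4582.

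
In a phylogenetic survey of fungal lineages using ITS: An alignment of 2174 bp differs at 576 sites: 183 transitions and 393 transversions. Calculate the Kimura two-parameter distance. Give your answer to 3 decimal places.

0.327

P = 183/2174 ≈ 0.084177 and Q = 393/2174 ≈ 0.180773.
Under the Kimura two-parameter model, d = −½ ln(1 − 2P − Q) − ¼ ln(1 − 2Q).
1 − 2P − Q = 0.650873, giving −½ ln(0.650873) = 0.214720.
1 − 2Q = 0.638454, giving −¼ ln(0.638454) = 0.112176.
d = 0.214720 + 0.112176 = 0.326896.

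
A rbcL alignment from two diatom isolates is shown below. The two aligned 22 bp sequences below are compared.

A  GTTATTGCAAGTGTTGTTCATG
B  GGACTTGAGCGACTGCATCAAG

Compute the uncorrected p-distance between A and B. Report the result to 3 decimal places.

0.545

The sequences differ at 12 of 22 positions.
p = 12/22 = 0.545454… ≈ 0.545 (to 3 d.p.).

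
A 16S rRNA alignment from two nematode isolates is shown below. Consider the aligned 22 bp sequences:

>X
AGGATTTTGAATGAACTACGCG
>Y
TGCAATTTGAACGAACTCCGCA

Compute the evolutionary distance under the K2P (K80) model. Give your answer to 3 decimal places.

Of 22 sites, 2 differences are transitions and 4 are transversions, so P = 2/22 ≈ 0.090909 and Q = 4/22 ≈ 0.181818.
Under the Kimura two-parameter model, d = −½ ln(1 − 2P − Q) − ¼ ln(1 − 2Q).
1 − 2P − Q = 0.636364, giving −½ ln(0.636364) = 0.225992.
1 − 2Q = 0.636364, giving −¼ ln(0.636364) = 0.112996.
d = 0.225992 + 0.112996 = 0.338988.

0.339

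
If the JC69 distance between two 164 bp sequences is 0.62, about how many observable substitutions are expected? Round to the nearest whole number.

69

Invert JC69: p = (3/4)(1 − e^(−4d/3)) = 0.75 × (1 − e^(-0.826667)) = 0.75 × (1 − 0.437505) = 0.421871.
Expected differing sites = pL ≈ 0.421871 × 164 = 69.186844 ≈ 69.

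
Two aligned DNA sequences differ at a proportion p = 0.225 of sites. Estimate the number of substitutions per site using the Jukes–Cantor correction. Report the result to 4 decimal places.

d = −(3/4) ln(1 − 4p/3) = −0.75 ln(1 − 0.3) = −0.75 ln(0.7)
  = −0.75 × (-0.356675) = 0.267506 substitutions/site.

0.2675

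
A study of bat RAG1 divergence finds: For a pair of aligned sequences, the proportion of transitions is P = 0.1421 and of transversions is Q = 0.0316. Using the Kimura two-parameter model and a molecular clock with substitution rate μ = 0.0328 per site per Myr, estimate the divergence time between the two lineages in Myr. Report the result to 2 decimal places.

3.14

Under the Kimura two-parameter model, d = −½ ln(1 − 2P − Q) − ¼ ln(1 − 2Q).
1 − 2P − Q = 0.6842, giving −½ ln(0.6842) = 0.189753.
1 − 2Q = 0.9368, giving −¼ ln(0.9368) = 0.016321.
d = 0.189753 + 0.016321 = 0.206074.
Under a molecular clock d = 2μt, so t = d/(2μ) = 0.206074 / (2 × 0.0328) = 3.14 Myr.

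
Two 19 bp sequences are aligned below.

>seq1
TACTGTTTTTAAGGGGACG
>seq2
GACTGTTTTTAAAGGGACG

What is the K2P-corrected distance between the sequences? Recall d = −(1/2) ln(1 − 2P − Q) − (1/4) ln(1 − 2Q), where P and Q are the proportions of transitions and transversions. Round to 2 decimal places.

Of 19 sites, 1 differences are transitions and 1 are transversions, so P = 1/19 ≈ 0.052632 and Q = 1/19 ≈ 0.052632.
Under the Kimura two-parameter model, d = −½ ln(1 − 2P − Q) − ¼ ln(1 − 2Q).
1 − 2P − Q = 0.842104, giving −½ ln(0.842104) = 0.085926.
1 − 2Q = 0.894736, giving −¼ ln(0.894736) = 0.027807.
d = 0.085926 + 0.027807 = 0.113733.

0.11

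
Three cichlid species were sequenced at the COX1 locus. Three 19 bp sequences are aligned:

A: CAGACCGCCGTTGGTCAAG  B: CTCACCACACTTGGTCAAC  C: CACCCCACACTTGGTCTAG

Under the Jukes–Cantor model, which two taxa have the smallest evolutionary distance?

A–B: 6/19 differ, p = 0.316, d = 0.410.
A–C: 6/19 differ, p = 0.316, d = 0.410.
B–C: 4/19 differ, p = 0.211, d = 0.247.
The smallest distance is between B and C.

B and C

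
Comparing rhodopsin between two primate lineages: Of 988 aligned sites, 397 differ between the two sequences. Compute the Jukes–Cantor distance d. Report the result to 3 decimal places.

0.576

p = 397/988 ≈ 0.401822.
d = −(3/4) ln(1 − 4p/3) = −0.75 ln(1 − 0.535763) = −0.75 ln(0.464237)
  = −0.75 × (-0.767360) = 0.575520 substitutions/site.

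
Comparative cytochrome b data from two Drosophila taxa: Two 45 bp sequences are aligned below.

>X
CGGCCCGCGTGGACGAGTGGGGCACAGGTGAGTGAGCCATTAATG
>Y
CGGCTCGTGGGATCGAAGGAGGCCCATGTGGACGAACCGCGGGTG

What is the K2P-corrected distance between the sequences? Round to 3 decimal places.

Of 45 sites, 13 differences are transitions and 6 are transversions, so P = 13/45 ≈ 0.288889 and Q = 6/45 ≈ 0.133333.
Under the Kimura two-parameter model, d = −½ ln(1 − 2P − Q) − ¼ ln(1 − 2Q).
1 − 2P − Q = 0.288889, giving −½ ln(0.288889) = 0.620856.
1 − 2Q = 0.733334, giving −¼ ln(0.733334) = 0.077539.
d = 0.620856 + 0.077539 = 0.698395.

0.698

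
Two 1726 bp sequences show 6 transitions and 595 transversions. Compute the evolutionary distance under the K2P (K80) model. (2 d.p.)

P = 6/1726 ≈ 0.003476 and Q = 595/1726 ≈ 0.344728.
Under the Kimura two-parameter model, d = −½ ln(1 − 2P − Q) − ¼ ln(1 − 2Q).
1 − 2P − Q = 0.64832, giving −½ ln(0.64832) = 0.216685.
1 − 2Q = 0.310544, giving −¼ ln(0.310544) = 0.292357.
d = 0.216685 + 0.292357 = 0.509042.

0.51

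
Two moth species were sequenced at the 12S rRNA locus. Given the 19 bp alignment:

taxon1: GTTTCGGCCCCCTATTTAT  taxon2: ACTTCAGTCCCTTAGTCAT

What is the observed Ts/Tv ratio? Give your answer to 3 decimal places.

Transitions are A↔G and C↔T; transversions are all other mismatches.
Transitions: 6. Transversions: 1.
R = 6/1 = 6.000.

6.000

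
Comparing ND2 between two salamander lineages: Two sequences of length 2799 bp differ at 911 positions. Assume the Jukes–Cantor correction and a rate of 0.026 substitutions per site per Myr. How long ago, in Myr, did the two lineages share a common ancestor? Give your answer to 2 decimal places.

8.21

p = 911/2799 ≈ 0.325473.
d = −(3/4) ln(1 − 4p/3) = −0.75 ln(1 − 0.433964) = −0.75 ln(0.566036)
  = −0.75 × (-0.569098) = 0.426824 substitutions/site.
Under a molecular clock d = 2μt, so t = d/(2μ) = 0.426824 / (2 × 0.026) = 8.21 Myr.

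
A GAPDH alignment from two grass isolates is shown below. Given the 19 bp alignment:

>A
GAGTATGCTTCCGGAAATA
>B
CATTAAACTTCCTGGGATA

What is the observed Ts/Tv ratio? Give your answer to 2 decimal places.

Transitions are A↔G and C↔T; transversions are all other mismatches.
Transitions: 3. Transversions: 4.
R = 3/4 = 0.75.

0.75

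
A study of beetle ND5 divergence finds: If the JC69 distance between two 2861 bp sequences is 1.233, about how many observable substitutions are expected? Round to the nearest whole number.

Invert JC69: p = (3/4)(1 − e^(−4d/3)) = 0.75 × (1 − e^(-1.644)) = 0.75 × (1 − 0.193206) = 0.605096.
Expected differing sites = pL ≈ 0.605096 × 2861 = 1731.179656 ≈ 1731.

1731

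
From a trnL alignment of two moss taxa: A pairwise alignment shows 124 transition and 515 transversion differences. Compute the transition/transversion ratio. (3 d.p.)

0.241

R = 124/515 = 0.240776… ≈ 0.241 (to 3 d.p.).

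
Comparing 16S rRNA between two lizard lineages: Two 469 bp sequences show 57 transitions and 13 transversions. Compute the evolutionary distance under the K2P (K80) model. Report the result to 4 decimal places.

P = 57/469 ≈ 0.121535 and Q = 13/469 ≈ 0.027719.
Under the Kimura two-parameter model, d = −½ ln(1 − 2P − Q) − ¼ ln(1 − 2Q).
1 − 2P − Q = 0.729211, giving −½ ln(0.729211) = 0.157896.
1 − 2Q = 0.944562, giving −¼ ln(0.944562) = 0.014258.
d = 0.157896 + 0.014258 = 0.172154.

0.1722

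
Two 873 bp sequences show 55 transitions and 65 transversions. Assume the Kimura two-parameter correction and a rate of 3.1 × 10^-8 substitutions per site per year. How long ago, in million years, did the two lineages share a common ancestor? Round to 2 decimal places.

2.45

P = 55/873 ≈ 0.063001 and Q = 65/873 ≈ 0.074456.
Under the Kimura two-parameter model, d = −½ ln(1 − 2P − Q) − ¼ ln(1 − 2Q).
1 − 2P − Q = 0.799542, giving −½ ln(0.799542) = 0.111858.
1 − 2Q = 0.851088, giving −¼ ln(0.851088) = 0.040310.
d = 0.111858 + 0.040310 = 0.152168.
Under a molecular clock d = 2μt, so t = d/(2μ) = 0.152168 / (2 × 3.1 × 10^-8) = 2.45 million years.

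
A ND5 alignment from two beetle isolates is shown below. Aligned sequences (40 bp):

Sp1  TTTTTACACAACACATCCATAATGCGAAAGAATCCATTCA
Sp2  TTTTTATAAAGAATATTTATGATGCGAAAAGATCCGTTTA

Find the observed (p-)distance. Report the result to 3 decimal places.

0.300

The sequences differ at 12 of 40 positions.
p = 12/40 = 0.300.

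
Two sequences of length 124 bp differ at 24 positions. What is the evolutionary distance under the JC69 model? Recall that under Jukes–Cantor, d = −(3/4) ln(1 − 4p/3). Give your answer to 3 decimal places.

p = 24/124 ≈ 0.193548.
d = −(3/4) ln(1 − 4p/3) = −0.75 ln(1 − 0.258064) = −0.75 ln(0.741936)
  = −0.75 × (-0.298492) = 0.223869 substitutions/site.

0.224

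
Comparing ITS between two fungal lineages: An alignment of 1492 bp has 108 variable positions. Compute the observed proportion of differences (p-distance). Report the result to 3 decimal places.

p = 108/1492 = 0.072386… ≈ 0.072 (to 3 d.p.).

0.072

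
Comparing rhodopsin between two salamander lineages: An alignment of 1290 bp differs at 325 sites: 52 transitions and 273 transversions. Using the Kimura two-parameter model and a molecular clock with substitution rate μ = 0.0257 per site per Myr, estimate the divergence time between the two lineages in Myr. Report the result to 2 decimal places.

6.04

P = 52/1290 ≈ 0.04031 and Q = 273/1290 ≈ 0.211628.
Under the Kimura two-parameter model, d = −½ ln(1 − 2P − Q) − ¼ ln(1 − 2Q).
1 − 2P − Q = 0.707752, giving −½ ln(0.707752) = 0.172831.
1 − 2Q = 0.576744, giving −¼ ln(0.576744) = 0.137589.
d = 0.172831 + 0.137589 = 0.310420.
Under a molecular clock d = 2μt, so t = d/(2μ) = 0.310420 / (2 × 0.0257) = 6.04 Myr.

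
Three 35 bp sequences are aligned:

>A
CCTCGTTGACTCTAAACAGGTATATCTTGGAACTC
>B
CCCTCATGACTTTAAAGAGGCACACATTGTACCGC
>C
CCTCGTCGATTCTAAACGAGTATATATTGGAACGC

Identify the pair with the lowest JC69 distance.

A and C

A–B: 13/35 differ, p = 0.371, d = 0.513.
A–C: 6/35 differ, p = 0.171, d = 0.195.
B–C: 15/35 differ, p = 0.429, d = 0.635.
The smallest distance is between A and C.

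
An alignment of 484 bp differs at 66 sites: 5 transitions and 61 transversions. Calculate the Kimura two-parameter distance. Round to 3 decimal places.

0.152

P = 5/484 ≈ 0.010331 and Q = 61/484 ≈ 0.126033.
Under the Kimura two-parameter model, d = −½ ln(1 − 2P − Q) − ¼ ln(1 − 2Q).
1 − 2P − Q = 0.853305, giving −½ ln(0.853305) = 0.079319.
1 − 2Q = 0.747934, giving −¼ ln(0.747934) = 0.072610.
d = 0.079319 + 0.072610 = 0.151929.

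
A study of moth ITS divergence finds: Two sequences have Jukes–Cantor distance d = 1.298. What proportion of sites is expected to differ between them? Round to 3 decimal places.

0.617

p = (3/4)(1 − e^(−4d/3)) = 0.75 × (1 − e^(-1.730667)) = 0.75 × (1 − 0.177166) = 0.617126.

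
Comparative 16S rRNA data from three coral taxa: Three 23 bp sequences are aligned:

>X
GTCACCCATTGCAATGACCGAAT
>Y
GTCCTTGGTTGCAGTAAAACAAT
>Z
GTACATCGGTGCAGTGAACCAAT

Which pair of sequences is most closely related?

X–Y: 10/23 differ, p = 0.435, d = 0.650.
X–Z: 9/23 differ, p = 0.391, d = 0.553.
Y–Z: 6/23 differ, p = 0.261, d = 0.321.
The smallest distance is between Y and Z.

Y and Z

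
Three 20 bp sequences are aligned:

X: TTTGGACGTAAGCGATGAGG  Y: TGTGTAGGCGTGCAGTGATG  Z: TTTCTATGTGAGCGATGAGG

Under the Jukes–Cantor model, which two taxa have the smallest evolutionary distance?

X and Z

X–Y: 9/20 differ, p = 0.450, d = 0.687.
X–Z: 4/20 differ, p = 0.200, d = 0.233.
Y–Z: 8/20 differ, p = 0.400, d = 0.572.
The smallest distance is between X and Z.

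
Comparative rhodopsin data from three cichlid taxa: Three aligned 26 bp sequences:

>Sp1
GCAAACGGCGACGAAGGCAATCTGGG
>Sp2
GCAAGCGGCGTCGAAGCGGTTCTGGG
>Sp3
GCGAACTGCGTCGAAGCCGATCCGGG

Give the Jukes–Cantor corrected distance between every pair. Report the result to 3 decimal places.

Sp1–Sp2: 6/26 sites differ → p ≈ 0.230769, d = −0.75 ln(1 − 0.307692) = 0.275793 ≈ 0.276.
Sp1–Sp3: 6/26 sites differ → p ≈ 0.230769, d = −0.75 ln(1 − 0.307692) = 0.275793 ≈ 0.276.
Sp2–Sp3: 6/26 sites differ → p ≈ 0.230769, d = −0.75 ln(1 − 0.307692) = 0.275793 ≈ 0.276.

d(Sp1,Sp2) = 0.276, d(Sp1,Sp3) = 0.276, d(Sp2,Sp3) = 0.276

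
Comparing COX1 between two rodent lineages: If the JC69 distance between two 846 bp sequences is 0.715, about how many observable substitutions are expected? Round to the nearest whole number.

Invert JC69: p = (3/4)(1 − e^(−4d/3)) = 0.75 × (1 − e^(-0.953333)) = 0.75 × (1 − 0.385454) = 0.460910.
Expected differing sites = pL ≈ 0.460910 × 846 = 389.92986 ≈ 390.

390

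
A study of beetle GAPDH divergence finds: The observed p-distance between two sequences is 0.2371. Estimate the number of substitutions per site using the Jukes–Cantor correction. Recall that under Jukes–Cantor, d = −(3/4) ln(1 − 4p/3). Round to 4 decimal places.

0.2850

d = −(3/4) ln(1 − 4p/3) = −0.75 ln(1 − 0.316133) = −0.75 ln(0.683867)
  = −0.75 × (-0.379992) = 0.284994 substitutions/site.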